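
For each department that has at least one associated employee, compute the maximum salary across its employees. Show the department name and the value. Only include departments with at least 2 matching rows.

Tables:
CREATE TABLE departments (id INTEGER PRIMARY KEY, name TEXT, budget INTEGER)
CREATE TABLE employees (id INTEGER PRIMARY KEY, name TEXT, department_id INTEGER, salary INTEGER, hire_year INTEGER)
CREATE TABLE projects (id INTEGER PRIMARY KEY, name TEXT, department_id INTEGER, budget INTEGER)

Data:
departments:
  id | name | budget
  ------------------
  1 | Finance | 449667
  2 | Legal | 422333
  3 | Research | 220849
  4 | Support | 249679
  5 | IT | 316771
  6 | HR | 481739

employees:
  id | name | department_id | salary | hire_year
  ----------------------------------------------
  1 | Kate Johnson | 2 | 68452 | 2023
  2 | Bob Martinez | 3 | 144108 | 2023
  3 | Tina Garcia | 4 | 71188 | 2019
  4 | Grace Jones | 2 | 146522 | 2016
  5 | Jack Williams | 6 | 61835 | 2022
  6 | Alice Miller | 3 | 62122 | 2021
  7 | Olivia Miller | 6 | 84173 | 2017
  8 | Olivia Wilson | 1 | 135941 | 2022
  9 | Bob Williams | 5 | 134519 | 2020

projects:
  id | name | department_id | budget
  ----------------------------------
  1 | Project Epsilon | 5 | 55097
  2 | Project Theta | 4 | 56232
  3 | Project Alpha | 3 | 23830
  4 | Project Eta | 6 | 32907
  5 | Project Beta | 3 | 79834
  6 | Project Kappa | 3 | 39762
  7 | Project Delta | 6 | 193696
SELECT p.name, MAX(c.salary) AS max_salary FROM employees c JOIN departments p ON c.department_id = p.id GROUP BY p.id, p.name HAVING COUNT(*) >= 2

Execution result:
name | max_salary
Legal | 146522
Research | 144108
HR | 84173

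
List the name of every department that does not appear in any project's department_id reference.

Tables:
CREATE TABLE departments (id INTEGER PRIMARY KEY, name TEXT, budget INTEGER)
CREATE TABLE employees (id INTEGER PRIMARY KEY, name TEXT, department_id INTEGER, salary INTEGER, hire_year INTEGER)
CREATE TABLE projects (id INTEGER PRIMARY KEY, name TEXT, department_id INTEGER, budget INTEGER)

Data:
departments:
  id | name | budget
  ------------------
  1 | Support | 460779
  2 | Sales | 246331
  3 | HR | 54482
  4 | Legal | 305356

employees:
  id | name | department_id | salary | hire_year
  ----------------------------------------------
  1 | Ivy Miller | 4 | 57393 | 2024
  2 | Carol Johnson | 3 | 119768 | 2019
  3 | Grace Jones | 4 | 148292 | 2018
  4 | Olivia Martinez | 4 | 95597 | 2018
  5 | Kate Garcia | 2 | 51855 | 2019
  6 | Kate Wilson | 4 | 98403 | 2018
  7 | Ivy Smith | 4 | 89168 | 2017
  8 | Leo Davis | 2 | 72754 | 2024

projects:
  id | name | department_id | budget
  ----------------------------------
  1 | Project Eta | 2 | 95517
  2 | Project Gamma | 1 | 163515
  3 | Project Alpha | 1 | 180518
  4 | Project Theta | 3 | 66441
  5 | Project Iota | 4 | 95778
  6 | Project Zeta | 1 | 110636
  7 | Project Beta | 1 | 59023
SELECT p.name FROM departments p LEFT JOIN projects c ON c.department_id = p.id WHERE c.id IS NULL

Execution result:
(no rows)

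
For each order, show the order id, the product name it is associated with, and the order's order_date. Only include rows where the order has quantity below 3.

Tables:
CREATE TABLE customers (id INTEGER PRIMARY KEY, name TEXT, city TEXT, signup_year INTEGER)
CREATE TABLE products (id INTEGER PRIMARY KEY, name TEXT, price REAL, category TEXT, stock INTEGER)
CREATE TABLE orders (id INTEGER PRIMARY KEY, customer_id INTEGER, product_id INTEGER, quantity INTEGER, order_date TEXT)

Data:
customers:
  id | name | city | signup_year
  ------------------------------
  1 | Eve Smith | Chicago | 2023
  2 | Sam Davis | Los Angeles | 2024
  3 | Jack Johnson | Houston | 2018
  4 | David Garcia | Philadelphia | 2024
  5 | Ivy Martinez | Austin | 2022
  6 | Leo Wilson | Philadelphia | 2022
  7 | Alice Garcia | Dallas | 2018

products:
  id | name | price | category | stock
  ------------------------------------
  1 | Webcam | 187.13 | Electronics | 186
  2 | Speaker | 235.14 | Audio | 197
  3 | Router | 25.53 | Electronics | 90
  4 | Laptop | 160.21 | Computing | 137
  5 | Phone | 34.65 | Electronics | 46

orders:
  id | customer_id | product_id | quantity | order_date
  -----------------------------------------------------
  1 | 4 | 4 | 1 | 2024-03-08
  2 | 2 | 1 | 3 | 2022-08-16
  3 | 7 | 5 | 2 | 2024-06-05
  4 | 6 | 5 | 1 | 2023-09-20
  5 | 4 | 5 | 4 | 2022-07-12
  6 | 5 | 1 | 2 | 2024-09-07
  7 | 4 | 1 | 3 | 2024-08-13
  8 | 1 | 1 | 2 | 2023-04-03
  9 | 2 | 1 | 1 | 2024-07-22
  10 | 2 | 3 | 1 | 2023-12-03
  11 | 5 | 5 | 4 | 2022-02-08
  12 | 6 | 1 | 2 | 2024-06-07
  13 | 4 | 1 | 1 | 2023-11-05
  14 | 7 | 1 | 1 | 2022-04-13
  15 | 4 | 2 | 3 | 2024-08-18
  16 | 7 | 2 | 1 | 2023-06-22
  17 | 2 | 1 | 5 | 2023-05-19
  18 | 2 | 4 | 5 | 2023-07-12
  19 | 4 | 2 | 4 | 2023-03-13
SELECT c.id, p.name AS product, c.order_date FROM orders c JOIN products p ON c.product_id = p.id WHERE c.quantity < 3

Execution result:
id | product | order_date
1 | Laptop | 2024-03-08
3 | Phone | 2024-06-05
4 | Phone | 2023-09-20
6 | Webcam | 2024-09-07
8 | Webcam | 2023-04-03
9 | Webcam | 2024-07-22
10 | Router | 2023-12-03
12 | Webcam | 2024-06-07
13 | Webcam | 2023-11-05
14 | Webcam | 2022-04-13
16 | Speaker | 2023-06-22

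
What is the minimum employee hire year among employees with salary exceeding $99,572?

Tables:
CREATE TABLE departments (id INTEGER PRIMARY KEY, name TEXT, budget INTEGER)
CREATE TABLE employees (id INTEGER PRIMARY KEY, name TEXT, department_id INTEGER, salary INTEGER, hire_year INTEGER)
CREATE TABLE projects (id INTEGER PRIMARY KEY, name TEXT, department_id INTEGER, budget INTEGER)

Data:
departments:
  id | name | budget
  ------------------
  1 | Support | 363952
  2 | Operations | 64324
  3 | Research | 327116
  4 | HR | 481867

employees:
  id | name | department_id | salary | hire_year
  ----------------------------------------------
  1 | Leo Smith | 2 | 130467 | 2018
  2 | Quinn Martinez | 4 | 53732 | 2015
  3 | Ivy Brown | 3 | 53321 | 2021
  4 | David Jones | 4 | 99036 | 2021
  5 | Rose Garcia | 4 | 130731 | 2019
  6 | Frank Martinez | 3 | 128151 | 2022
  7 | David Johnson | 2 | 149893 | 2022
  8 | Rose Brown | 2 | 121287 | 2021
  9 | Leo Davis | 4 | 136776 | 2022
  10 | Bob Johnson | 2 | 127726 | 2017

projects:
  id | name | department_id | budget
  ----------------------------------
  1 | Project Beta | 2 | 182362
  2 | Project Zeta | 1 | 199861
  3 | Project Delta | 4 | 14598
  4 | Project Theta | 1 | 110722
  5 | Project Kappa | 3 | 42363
SELECT MIN(hire_year) FROM employees WHERE salary > 99572

Execution result:
2017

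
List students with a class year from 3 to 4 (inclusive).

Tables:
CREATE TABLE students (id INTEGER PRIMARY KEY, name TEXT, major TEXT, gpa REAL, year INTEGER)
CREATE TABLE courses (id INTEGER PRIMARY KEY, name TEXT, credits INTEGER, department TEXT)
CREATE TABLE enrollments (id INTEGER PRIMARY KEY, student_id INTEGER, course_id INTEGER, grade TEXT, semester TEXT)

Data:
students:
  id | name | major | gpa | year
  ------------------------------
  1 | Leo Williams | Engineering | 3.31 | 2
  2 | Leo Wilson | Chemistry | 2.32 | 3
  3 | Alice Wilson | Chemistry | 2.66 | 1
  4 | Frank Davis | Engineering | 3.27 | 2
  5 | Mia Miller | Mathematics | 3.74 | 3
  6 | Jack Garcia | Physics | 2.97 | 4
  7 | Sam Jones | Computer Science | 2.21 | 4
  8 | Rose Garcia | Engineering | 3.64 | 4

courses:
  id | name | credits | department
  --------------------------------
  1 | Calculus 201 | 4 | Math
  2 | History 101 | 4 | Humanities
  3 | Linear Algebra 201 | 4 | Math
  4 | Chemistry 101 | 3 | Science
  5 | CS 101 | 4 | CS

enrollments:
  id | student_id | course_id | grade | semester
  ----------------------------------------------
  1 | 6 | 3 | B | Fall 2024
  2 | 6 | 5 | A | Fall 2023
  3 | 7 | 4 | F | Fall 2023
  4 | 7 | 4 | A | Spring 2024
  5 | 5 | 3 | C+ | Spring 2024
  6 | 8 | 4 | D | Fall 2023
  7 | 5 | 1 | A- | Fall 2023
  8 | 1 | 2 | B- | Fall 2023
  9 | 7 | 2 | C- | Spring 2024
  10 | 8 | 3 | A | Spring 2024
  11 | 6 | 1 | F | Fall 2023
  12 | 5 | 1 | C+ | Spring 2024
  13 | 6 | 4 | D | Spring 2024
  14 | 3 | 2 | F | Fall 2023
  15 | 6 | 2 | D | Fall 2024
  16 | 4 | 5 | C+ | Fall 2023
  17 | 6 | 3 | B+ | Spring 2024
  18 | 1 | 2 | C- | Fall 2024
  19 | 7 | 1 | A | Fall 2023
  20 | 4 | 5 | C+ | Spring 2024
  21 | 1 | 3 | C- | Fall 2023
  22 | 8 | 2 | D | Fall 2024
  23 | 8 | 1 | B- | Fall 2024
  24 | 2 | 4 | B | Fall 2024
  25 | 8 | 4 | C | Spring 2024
SELECT name, year FROM students WHERE year BETWEEN 3 AND 4

Execution result:
name | year
Leo Wilson | 3
Mia Miller | 3
Jack Garcia | 4
Sam Jones | 4
Rose Garcia | 4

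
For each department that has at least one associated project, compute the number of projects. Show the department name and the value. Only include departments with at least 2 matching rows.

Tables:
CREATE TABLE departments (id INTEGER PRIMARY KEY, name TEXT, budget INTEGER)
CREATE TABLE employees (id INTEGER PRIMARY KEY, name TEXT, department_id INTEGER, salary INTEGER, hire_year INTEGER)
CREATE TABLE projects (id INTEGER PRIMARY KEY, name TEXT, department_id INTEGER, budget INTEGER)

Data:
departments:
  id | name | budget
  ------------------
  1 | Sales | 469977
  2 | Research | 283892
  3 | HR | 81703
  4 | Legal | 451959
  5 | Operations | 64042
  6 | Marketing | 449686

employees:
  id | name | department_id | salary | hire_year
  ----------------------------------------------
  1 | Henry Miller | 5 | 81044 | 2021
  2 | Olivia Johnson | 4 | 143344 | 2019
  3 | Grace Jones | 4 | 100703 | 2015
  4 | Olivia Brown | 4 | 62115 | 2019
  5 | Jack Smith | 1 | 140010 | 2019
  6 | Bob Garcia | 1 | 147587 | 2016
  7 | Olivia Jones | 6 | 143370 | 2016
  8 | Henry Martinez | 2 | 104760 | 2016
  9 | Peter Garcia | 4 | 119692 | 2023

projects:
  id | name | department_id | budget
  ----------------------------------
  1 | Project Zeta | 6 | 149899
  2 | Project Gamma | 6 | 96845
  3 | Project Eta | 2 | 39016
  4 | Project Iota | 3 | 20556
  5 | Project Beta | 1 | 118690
SELECT p.name, COUNT(*) AS n FROM projects c JOIN departments p ON c.department_id = p.id GROUP BY p.id, p.name HAVING COUNT(*) >= 2

Execution result:
name | n
Marketing | 2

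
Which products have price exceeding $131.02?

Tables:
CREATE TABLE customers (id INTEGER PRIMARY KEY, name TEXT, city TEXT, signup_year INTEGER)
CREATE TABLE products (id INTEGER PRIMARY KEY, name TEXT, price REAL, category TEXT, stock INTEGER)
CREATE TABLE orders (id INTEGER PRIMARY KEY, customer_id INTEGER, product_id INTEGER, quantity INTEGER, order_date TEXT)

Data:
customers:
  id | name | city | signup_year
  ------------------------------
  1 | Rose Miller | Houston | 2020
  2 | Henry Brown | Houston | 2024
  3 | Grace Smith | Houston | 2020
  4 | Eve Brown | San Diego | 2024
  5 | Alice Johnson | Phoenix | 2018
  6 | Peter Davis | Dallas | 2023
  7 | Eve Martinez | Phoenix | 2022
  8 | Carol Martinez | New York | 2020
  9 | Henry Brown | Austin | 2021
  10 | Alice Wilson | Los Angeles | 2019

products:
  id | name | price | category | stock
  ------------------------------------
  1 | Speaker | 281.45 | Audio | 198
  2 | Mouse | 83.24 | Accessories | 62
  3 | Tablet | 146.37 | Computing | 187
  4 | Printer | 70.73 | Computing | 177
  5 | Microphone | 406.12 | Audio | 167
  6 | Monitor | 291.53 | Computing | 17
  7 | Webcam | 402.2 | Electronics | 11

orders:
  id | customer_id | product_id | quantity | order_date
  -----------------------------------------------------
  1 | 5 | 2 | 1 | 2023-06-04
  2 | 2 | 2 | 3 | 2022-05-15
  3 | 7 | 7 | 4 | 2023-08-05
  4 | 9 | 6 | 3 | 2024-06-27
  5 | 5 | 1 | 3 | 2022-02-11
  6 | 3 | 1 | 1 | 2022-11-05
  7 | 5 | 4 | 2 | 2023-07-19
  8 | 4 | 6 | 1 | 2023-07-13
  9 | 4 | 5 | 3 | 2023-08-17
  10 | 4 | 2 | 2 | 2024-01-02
SELECT name, price FROM products WHERE price > 131.02

Execution result:
name | price
Speaker | 281.45
Tablet | 146.37
Microphone | 406.12
Monitor | 291.53
Webcam | 402.20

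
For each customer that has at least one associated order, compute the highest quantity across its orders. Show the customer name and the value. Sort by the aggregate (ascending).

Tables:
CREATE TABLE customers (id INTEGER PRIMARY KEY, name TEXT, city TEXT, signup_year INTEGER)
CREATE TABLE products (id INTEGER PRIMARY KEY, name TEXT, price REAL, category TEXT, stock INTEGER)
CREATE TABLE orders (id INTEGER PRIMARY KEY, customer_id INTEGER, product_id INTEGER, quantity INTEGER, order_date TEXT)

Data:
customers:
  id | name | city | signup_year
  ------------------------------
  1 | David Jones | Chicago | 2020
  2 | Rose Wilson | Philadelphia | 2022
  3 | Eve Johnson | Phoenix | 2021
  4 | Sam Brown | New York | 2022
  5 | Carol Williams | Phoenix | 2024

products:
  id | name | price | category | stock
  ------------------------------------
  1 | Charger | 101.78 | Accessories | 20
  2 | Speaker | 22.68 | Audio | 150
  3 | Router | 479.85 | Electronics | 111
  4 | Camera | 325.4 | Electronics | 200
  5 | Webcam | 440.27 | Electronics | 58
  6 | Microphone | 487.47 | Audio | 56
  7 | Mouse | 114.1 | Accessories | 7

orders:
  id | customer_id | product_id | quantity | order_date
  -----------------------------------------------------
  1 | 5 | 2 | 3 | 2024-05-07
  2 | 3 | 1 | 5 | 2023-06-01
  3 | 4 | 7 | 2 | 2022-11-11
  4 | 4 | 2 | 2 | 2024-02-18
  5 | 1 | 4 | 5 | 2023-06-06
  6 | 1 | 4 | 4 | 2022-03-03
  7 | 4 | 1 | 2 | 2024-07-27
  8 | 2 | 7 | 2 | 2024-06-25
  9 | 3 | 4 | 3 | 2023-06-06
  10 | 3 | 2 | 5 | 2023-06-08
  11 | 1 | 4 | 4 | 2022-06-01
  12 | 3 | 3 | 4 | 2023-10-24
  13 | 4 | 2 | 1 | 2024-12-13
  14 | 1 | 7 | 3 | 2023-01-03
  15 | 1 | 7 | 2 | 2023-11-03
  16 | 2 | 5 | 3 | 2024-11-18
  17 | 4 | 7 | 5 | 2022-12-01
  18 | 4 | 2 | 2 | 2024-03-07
SELECT p.name, MAX(c.quantity) AS max_quantity FROM orders c JOIN customers p ON c.customer_id = p.id GROUP BY p.id, p.name ORDER BY max_quantity ASC

Execution result:
name | max_quantity
Rose Wilson | 3
Carol Williams | 3
David Jones | 5
Eve Johnson | 5
Sam Brown | 5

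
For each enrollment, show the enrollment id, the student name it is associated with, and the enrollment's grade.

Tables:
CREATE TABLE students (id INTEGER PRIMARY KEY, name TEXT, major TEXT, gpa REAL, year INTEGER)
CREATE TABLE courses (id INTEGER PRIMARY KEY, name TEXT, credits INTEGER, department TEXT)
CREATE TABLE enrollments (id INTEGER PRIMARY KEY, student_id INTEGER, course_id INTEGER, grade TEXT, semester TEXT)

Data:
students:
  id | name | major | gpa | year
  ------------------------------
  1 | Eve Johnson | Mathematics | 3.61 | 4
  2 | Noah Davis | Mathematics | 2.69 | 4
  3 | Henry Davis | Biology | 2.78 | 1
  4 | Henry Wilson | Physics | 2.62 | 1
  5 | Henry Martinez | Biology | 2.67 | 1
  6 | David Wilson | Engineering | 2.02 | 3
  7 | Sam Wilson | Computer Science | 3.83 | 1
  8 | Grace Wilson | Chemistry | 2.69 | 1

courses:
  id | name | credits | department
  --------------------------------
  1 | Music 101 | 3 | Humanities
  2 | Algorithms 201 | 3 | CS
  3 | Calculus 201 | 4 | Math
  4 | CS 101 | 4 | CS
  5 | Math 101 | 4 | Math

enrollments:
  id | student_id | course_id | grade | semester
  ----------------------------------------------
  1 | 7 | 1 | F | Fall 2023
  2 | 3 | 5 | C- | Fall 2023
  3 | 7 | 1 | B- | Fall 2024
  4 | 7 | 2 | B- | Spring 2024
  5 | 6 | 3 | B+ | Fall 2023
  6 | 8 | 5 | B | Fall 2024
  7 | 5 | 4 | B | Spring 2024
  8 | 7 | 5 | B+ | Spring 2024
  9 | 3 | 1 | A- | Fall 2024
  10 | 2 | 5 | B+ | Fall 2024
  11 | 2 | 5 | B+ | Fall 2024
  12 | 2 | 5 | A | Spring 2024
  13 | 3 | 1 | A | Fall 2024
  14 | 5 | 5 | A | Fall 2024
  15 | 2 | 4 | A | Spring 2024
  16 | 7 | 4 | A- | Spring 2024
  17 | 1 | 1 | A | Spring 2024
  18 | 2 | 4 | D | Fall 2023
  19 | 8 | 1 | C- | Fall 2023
SELECT c.id, p.name AS student, c.grade FROM enrollments c JOIN students p ON c.student_id = p.id

Execution result:
id | student | grade
1 | Sam Wilson | F
2 | Henry Davis | C-
3 | Sam Wilson | B-
4 | Sam Wilson | B-
5 | David Wilson | B+
6 | Grace Wilson | B
7 | Henry Martinez | B
8 | Sam Wilson | B+
9 | Henry Davis | A-
10 | Noah Davis | B+
11 | Noah Davis | B+
12 | Noah Davis | A
13 | Henry Davis | A
14 | Henry Martinez | A
15 | Noah Davis | A
16 | Sam Wilson | A-
17 | Eve Johnson | A
18 | Noah Davis | D
19 | Grace Wilson | C-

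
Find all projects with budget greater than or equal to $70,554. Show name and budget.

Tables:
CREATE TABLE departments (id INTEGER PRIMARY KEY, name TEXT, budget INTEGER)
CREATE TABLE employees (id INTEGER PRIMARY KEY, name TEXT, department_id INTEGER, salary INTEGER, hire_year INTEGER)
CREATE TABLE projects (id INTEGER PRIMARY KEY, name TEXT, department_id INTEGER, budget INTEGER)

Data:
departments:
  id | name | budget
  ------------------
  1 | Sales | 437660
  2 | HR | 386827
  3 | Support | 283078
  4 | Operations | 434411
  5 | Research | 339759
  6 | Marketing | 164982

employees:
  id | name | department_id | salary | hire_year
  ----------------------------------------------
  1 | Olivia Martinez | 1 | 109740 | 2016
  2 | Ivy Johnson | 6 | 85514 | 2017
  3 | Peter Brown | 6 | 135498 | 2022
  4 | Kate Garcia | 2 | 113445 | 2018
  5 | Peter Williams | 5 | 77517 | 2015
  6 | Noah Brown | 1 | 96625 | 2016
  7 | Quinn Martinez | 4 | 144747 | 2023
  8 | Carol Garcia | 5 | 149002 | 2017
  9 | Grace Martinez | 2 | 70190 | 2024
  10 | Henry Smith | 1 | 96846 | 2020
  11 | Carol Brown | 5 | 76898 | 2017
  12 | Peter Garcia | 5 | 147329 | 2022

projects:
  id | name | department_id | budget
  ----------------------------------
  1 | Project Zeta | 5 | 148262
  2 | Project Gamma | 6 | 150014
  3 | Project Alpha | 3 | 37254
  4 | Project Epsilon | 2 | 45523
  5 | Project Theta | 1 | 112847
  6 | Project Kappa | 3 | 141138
SELECT name, budget FROM projects WHERE budget >= 70554

Execution result:
name | budget
Project Zeta | 148262
Project Gamma | 150014
Project Theta | 112847
Project Kappa | 141138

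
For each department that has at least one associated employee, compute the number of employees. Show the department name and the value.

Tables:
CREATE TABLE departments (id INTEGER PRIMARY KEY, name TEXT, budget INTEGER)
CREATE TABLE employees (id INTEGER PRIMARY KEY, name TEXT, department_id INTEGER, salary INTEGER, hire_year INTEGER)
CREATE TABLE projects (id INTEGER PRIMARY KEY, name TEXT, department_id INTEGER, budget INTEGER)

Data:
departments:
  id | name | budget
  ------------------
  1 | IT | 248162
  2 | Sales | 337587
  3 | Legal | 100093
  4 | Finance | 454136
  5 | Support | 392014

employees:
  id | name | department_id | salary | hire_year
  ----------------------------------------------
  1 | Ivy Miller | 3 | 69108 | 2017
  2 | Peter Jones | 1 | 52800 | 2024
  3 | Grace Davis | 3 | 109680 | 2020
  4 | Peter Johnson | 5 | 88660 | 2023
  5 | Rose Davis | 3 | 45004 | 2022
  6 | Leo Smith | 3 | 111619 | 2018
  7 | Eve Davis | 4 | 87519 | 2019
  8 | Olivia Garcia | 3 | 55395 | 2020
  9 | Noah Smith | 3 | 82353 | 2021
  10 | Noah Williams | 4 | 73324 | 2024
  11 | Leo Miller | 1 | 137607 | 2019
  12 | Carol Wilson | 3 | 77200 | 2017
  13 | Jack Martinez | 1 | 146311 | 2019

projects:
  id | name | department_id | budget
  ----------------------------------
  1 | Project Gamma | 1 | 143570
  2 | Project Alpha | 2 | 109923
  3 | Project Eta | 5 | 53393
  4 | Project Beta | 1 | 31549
SELECT p.name, COUNT(*) AS n FROM employees c JOIN departments p ON c.department_id = p.id GROUP BY p.id, p.name

Execution result:
name | n
IT | 3
Legal | 7
Finance | 2
Support | 1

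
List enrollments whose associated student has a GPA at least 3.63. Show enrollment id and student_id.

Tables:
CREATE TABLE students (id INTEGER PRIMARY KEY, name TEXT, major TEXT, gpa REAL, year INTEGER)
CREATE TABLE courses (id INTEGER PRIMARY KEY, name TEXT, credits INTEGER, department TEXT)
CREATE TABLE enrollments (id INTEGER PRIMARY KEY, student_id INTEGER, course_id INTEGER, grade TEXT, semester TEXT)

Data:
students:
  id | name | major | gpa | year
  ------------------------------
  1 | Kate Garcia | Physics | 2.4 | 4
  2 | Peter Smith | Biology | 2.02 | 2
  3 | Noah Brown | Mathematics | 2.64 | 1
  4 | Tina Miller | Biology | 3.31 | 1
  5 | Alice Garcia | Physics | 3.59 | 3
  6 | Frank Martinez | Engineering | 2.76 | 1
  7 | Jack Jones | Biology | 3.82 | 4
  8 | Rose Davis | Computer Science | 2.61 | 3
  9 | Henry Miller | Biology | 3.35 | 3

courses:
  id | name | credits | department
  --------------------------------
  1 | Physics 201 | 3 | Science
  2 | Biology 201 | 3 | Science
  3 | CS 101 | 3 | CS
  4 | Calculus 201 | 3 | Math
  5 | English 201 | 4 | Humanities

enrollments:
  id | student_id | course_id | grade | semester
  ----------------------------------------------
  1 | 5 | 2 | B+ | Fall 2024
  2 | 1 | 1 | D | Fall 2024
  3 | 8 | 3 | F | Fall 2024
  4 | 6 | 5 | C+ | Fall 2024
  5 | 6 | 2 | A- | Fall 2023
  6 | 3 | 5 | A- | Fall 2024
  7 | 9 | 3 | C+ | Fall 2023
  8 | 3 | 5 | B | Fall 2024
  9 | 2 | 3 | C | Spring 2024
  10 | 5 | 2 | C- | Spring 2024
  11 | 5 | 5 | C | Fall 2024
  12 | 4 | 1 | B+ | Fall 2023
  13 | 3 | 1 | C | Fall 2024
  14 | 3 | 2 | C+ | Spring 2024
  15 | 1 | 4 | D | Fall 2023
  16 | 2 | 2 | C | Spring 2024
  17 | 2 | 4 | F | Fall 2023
SELECT id, student_id FROM enrollments WHERE student_id IN (SELECT id FROM students WHERE gpa >= 3.63)

Execution result:
(no rows)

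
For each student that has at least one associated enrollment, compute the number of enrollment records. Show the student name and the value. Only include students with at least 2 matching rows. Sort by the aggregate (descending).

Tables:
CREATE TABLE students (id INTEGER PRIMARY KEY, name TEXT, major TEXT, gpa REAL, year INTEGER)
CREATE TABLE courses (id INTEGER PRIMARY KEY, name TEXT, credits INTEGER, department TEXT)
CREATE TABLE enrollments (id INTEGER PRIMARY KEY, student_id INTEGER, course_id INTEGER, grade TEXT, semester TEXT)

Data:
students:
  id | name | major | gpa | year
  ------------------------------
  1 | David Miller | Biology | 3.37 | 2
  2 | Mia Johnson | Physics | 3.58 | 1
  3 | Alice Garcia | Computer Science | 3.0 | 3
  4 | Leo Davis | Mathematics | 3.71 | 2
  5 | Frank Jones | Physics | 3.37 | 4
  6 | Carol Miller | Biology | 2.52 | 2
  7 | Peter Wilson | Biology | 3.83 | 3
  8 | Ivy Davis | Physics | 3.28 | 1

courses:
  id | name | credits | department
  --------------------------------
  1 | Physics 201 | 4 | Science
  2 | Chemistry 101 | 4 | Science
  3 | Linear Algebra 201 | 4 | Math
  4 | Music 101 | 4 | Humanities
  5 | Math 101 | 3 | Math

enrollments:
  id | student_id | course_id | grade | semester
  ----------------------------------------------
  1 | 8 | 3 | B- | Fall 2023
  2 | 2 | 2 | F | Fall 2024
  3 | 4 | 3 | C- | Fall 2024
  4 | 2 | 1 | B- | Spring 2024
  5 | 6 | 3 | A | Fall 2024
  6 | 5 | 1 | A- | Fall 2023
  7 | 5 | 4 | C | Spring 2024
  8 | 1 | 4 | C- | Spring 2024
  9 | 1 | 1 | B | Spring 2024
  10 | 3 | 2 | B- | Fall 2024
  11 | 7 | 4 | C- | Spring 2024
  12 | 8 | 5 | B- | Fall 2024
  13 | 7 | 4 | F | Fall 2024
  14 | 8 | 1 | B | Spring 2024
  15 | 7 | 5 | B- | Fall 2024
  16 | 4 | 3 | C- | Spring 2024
SELECT p.name, COUNT(*) AS n FROM enrollments c JOIN students p ON c.student_id = p.id GROUP BY p.id, p.name HAVING COUNT(*) >= 2 ORDER BY n DESC

Execution result:
name | n
Peter Wilson | 3
Ivy Davis | 3
David Miller | 2
Mia Johnson | 2
Leo Davis | 2
Frank Jones | 2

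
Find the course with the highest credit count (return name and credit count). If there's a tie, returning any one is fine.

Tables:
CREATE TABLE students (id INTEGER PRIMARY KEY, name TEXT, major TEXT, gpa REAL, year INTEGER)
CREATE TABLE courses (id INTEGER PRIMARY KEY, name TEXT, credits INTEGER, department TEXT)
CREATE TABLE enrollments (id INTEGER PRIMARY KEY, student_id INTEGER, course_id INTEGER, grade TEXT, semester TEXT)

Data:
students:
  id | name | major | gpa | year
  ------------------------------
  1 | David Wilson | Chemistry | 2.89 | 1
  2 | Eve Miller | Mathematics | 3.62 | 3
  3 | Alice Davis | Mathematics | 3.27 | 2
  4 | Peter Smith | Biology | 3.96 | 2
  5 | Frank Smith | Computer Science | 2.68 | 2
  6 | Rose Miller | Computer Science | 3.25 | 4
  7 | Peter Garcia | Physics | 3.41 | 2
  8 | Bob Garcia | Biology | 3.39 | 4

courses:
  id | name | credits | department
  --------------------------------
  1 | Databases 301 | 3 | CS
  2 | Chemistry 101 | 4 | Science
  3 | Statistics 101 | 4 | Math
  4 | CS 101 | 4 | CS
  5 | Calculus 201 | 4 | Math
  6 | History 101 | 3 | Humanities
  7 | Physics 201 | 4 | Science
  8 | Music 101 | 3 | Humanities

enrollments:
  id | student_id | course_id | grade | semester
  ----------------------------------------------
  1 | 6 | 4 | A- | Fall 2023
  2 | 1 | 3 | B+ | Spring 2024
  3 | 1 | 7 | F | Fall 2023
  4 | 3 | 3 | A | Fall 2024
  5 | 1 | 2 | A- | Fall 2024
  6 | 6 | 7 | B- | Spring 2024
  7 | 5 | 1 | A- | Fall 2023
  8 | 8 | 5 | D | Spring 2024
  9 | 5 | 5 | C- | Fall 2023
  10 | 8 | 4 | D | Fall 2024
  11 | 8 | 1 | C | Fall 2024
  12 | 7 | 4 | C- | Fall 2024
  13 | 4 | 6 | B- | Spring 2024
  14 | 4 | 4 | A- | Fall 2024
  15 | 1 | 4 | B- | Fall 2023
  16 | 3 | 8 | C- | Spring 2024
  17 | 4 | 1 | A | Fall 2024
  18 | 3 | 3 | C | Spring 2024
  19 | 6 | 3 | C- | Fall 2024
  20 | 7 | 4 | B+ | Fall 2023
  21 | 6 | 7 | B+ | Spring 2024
SELECT name, credits FROM courses ORDER BY credits DESC LIMIT 1

Execution result:
name | credits
Chemistry 101 | 4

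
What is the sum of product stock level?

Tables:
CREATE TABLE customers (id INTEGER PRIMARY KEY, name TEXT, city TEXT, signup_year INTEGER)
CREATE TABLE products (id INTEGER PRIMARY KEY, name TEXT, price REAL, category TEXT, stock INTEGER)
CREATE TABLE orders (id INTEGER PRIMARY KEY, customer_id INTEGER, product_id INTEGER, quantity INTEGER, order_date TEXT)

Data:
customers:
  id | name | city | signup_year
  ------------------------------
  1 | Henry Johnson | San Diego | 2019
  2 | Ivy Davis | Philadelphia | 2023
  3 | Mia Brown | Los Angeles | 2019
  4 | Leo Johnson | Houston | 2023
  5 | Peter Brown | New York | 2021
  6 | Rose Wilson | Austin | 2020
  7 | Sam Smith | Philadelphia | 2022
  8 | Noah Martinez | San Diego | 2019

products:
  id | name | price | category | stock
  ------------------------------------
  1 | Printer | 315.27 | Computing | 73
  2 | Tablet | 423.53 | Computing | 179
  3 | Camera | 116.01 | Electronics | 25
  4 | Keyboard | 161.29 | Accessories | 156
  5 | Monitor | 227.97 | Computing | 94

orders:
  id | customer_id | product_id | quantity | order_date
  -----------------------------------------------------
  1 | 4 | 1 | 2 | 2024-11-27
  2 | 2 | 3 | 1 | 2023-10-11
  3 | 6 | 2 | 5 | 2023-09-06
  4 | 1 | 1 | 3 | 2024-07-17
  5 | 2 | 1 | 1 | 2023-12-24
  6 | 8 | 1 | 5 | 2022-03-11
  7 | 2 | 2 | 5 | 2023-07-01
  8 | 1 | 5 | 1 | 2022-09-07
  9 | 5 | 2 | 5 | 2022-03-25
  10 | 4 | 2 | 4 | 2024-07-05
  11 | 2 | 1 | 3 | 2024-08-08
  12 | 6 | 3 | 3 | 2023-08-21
SELECT SUM(stock) FROM products

Execution result:
527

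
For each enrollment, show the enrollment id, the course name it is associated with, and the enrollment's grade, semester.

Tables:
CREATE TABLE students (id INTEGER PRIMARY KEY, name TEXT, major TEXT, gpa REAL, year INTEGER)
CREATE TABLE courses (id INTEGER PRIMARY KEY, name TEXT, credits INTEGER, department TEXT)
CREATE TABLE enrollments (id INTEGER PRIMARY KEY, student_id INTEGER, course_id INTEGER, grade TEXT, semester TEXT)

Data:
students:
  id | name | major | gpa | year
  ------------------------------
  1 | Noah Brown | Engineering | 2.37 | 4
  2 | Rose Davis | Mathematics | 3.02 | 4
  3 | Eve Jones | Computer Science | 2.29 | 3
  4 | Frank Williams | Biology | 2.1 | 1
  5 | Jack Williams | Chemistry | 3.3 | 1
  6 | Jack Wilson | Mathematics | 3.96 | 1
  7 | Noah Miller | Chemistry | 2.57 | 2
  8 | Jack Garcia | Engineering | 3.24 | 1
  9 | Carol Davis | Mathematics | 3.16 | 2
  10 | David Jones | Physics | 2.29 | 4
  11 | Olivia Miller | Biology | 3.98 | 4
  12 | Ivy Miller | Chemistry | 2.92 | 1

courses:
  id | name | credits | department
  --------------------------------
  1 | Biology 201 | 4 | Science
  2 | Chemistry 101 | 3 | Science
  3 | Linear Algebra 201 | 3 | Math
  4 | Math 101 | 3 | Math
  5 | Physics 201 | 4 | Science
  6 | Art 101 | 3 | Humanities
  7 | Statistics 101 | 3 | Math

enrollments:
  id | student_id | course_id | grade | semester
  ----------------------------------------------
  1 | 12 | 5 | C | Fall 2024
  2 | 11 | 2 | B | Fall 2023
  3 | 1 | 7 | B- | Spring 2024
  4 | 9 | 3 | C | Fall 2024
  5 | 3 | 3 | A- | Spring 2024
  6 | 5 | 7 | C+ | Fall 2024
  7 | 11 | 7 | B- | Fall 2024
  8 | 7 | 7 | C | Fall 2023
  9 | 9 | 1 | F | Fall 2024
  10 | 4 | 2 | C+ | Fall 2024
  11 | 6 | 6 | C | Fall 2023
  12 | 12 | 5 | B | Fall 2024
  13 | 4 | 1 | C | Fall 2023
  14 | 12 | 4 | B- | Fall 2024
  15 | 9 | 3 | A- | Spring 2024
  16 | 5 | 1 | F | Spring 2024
SELECT c.id, p.name AS course, c.grade, c.semester FROM enrollments c JOIN courses p ON c.course_id = p.id

Execution result:
id | course | grade | semester
1 | Physics 201 | C | Fall 2024
2 | Chemistry 101 | B | Fall 2023
3 | Statistics 101 | B- | Spring 2024
4 | Linear Algebra 201 | C | Fall 2024
5 | Linear Algebra 201 | A- | Spring 2024
6 | Statistics 101 | C+ | Fall 2024
7 | Statistics 101 | B- | Fall 2024
8 | Statistics 101 | C | Fall 2023
9 | Biology 201 | F | Fall 2024
10 | Chemistry 101 | C+ | Fall 2024
11 | Art 101 | C | Fall 2023
12 | Physics 201 | B | Fall 2024
13 | Biology 201 | C | Fall 2023
14 | Math 101 | B- | Fall 2024
15 | Linear Algebra 201 | A- | Spring 2024
16 | Biology 201 | F | Spring 2024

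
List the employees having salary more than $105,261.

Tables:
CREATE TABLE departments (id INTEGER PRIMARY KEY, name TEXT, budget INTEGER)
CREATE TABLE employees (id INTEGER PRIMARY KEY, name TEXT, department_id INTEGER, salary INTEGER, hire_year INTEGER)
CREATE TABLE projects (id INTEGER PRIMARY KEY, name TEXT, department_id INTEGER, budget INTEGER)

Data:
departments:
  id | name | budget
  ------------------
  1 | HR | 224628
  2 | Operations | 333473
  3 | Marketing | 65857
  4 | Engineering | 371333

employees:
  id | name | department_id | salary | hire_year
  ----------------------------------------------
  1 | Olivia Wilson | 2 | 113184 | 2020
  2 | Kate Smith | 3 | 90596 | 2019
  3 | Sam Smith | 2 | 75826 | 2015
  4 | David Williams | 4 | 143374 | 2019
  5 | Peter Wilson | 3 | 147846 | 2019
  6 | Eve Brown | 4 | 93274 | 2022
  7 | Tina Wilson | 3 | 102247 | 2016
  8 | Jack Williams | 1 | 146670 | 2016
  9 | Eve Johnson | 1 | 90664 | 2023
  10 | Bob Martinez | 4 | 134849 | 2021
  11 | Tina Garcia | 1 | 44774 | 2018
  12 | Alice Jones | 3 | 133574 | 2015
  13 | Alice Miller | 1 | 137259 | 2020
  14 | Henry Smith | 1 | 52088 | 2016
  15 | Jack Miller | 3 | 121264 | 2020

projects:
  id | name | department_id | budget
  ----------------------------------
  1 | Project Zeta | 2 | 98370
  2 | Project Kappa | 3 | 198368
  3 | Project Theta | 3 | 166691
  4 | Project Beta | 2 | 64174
SELECT name, salary FROM employees WHERE salary > 105261

Execution result:
name | salary
Olivia Wilson | 113184
David Williams | 143374
Peter Wilson | 147846
Jack Williams | 146670
Bob Martinez | 134849
Alice Jones | 133574
Alice Miller | 137259
Jack Miller | 121264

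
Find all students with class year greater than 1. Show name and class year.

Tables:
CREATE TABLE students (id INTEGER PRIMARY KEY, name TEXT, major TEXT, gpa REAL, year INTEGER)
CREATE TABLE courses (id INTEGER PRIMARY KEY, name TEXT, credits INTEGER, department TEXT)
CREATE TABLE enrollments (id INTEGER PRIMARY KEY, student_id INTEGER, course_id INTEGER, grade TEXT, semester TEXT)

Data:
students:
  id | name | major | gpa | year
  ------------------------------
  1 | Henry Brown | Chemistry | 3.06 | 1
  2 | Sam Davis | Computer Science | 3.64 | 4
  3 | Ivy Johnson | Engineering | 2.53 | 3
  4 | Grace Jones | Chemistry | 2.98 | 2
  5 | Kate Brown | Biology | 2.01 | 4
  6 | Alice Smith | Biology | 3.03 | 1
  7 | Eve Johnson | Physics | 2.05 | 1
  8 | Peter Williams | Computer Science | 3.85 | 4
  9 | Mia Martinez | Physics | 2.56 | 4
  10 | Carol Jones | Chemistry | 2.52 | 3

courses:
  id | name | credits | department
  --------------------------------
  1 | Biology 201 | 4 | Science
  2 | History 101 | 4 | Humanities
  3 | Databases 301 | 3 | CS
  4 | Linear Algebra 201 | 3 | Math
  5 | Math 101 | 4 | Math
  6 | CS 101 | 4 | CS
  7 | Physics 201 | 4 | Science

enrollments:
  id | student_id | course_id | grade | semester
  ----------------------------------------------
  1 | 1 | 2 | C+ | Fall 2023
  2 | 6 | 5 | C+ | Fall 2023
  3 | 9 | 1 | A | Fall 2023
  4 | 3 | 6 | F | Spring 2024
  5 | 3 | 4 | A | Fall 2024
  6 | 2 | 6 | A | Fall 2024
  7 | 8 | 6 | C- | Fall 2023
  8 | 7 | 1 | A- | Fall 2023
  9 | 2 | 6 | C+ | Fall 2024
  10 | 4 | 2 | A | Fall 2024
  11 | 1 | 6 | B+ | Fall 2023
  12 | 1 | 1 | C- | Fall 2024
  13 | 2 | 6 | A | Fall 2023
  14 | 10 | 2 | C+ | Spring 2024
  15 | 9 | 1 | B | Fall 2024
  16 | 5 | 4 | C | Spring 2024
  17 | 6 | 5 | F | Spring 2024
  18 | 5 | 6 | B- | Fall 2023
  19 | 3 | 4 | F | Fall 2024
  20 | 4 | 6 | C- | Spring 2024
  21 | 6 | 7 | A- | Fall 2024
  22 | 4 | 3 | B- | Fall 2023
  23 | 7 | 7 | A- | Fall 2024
SELECT name, year FROM students WHERE year > 1

Execution result:
name | year
Sam Davis | 4
Ivy Johnson | 3
Grace Jones | 2
Kate Brown | 4
Peter Williams | 4
Mia Martinez | 4
Carol Jones | 3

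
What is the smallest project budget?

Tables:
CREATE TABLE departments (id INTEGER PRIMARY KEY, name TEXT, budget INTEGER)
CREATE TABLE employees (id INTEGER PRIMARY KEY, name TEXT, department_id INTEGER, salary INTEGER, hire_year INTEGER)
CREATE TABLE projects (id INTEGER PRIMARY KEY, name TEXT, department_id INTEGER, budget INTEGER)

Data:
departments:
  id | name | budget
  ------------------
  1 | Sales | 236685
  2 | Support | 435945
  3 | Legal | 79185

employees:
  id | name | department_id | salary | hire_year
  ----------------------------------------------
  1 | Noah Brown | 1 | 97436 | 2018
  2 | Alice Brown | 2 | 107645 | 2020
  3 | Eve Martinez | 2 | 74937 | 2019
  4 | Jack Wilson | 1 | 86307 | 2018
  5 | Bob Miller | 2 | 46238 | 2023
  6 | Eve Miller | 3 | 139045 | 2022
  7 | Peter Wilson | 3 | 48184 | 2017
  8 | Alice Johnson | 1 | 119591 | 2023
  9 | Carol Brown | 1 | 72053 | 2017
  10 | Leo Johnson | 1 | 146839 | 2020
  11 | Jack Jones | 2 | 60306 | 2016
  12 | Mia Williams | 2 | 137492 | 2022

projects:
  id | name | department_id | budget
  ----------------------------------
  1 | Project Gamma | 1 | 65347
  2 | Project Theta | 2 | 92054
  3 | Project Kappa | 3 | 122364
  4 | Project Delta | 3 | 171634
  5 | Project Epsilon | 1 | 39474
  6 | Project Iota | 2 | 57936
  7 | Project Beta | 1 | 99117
SELECT MIN(budget) FROM projects

Execution result:
39474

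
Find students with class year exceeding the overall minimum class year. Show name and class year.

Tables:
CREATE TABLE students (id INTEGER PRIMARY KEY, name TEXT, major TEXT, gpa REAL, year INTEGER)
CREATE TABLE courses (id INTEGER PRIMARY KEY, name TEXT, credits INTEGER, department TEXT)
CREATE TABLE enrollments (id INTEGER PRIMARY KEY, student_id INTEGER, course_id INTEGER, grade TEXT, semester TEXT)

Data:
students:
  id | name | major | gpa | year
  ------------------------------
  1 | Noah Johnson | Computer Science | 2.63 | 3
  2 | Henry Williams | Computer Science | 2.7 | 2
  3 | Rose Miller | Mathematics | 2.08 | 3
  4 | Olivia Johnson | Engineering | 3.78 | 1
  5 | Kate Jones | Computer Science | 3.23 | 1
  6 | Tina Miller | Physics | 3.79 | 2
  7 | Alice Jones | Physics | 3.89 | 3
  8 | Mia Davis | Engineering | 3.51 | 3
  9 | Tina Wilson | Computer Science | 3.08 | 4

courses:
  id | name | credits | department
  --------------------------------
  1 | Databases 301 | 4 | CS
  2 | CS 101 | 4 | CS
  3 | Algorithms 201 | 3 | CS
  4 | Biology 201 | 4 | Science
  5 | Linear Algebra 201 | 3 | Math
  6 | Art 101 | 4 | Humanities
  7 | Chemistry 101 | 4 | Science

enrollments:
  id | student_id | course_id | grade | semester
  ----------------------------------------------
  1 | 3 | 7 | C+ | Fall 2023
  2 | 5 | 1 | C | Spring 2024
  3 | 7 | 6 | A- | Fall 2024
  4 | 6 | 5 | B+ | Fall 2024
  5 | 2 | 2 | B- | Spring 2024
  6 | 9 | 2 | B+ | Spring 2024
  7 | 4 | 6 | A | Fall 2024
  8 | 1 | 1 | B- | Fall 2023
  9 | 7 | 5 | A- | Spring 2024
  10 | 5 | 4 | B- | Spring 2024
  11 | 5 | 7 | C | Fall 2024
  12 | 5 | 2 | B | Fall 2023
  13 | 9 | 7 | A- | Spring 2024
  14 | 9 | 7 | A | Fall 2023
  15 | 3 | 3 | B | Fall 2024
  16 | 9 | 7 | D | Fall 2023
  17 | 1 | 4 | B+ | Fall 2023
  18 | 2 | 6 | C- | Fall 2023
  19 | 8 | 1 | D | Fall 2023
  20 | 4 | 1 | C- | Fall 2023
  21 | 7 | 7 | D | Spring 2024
SELECT name, year FROM students WHERE year > (SELECT MIN(year) FROM students)

Execution result:
name | year
Noah Johnson | 3
Henry Williams | 2
Rose Miller | 3
Tina Miller | 2
Alice Jones | 3
Mia Davis | 3
Tina Wilson | 4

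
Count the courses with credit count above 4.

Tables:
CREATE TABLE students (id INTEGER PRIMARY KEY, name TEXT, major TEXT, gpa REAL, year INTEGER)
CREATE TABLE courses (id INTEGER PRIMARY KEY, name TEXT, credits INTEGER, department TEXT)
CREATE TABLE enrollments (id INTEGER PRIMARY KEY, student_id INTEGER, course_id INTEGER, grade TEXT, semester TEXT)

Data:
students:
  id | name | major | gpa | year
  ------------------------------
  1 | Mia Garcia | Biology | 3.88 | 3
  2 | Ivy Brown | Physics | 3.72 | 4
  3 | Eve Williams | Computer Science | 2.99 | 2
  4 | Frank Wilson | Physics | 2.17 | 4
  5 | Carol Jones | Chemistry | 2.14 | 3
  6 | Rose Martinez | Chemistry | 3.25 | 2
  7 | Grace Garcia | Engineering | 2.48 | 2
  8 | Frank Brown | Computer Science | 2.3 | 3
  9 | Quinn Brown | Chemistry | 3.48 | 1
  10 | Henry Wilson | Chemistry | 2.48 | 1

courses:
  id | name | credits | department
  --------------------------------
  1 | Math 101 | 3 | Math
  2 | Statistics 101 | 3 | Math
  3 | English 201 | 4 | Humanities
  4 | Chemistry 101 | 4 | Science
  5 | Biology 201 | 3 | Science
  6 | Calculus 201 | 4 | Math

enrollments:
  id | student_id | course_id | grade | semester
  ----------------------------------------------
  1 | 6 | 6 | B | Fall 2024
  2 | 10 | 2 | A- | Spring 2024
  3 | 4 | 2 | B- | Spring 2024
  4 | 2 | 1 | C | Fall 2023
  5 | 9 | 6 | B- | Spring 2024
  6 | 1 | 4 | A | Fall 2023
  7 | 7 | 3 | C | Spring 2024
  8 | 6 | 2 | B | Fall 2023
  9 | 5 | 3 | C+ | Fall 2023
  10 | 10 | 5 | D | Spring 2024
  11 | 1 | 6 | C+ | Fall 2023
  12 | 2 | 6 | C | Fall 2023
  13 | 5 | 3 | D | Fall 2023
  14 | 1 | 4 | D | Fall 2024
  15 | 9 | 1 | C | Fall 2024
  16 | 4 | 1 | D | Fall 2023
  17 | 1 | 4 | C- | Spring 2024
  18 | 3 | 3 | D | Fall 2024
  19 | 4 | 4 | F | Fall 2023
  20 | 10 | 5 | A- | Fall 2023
SELECT COUNT(*) FROM courses WHERE credits > 4

Execution result:
0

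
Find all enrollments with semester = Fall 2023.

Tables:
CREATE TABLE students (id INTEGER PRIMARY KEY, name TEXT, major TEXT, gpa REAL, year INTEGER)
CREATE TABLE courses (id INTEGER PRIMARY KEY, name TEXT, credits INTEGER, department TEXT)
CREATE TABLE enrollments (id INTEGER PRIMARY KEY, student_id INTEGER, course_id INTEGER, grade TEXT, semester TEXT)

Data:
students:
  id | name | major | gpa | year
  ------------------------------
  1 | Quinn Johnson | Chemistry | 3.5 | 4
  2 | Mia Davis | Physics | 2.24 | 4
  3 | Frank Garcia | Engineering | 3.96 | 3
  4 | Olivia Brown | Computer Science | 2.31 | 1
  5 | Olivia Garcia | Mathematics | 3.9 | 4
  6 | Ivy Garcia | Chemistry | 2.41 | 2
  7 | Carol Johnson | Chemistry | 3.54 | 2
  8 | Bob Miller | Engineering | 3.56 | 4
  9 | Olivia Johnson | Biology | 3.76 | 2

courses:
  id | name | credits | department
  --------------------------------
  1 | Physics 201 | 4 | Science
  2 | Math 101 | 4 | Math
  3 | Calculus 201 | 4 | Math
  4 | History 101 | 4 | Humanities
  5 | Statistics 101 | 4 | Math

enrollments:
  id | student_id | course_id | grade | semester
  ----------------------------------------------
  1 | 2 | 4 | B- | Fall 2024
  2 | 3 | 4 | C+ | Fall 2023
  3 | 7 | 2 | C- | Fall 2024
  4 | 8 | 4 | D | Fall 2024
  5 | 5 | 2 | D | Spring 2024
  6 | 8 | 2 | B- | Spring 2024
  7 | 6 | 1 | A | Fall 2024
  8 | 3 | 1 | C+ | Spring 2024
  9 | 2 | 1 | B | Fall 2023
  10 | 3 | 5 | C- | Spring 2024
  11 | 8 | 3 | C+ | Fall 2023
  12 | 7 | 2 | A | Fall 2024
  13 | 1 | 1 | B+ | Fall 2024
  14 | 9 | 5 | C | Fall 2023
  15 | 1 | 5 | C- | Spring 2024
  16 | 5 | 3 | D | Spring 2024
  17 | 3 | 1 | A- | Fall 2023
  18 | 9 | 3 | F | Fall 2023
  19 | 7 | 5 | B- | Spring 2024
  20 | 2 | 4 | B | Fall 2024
SELECT id, semester FROM enrollments WHERE semester = 'Fall 2023'

Execution result:
id | semester
2 | Fall 2023
9 | Fall 2023
11 | Fall 2023
14 | Fall 2023
17 | Fall 2023
18 | Fall 2023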